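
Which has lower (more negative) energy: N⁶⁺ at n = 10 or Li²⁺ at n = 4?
Li²⁺ at n = 4 (E = -7.653206 eV)

Using E_n = -13.6057 Z² / n² eV:

N⁶⁺ (Z = 7) at n = 10:
E = -13.6057 × 7² / 10² = -13.6057 × 49 / 100 = -6.666793000 eV

Li²⁺ (Z = 3) at n = 4:
E = -13.6057 × 3² / 4² = -13.6057 × 9 / 16 = -7.653206250 eV

Since -7.653206250 eV < -6.666793000 eV,
Li²⁺ at n = 4 is more tightly bound (requires more energy to ionize).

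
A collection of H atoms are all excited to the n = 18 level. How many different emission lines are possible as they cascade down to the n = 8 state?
55

The electron can occupy levels n = 8, 9, ..., 18 during de-excitation — that is m = 18 - 8 + 1 = 11 distinct levels.

The number of distinct spectral lines equals the number of ways to choose 2 of these m levels (each pair gives one possible emission transition):

Number of lines = m(m-1)/2 = 11×10/2 = 55

These correspond to all possible transitions between the 11 levels:
18 → 17, 18 → 16, 18 → 15, 18 → 14, 18 → 13, 18 → 12, 18 → 11, 18 → 10...

Each transition produces a photon with a unique energy (and thus wavelength). This count does not depend on Z.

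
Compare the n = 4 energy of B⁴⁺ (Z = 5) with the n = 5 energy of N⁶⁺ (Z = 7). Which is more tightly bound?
N⁶⁺ at n = 5 (E = -26.667172 eV)

Using E_n = -13.6057 Z² / n² eV:

B⁴⁺ (Z = 5) at n = 4:
E = -13.6057 × 5² / 4² = -13.6057 × 25 / 16 = -21.258906250 eV

N⁶⁺ (Z = 7) at n = 5:
E = -13.6057 × 7² / 5² = -13.6057 × 49 / 25 = -26.667172000 eV

Since -26.667172000 eV < -21.258906250 eV,
N⁶⁺ at n = 5 is more tightly bound (requires more energy to ionize).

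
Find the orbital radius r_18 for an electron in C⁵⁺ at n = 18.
2.857557 nm (or 28.575569 Å)

The Bohr radius formula is:
r_n = n² a₀ / Z

where a₀ = 0.052917721 nm is the Bohr radius.

For C⁵⁺ (Z = 6) at n = 18:
r_18 = 18² × 0.052917721 nm / 6
r_18 = 324 × 0.052917721 nm / 6
r_18 = 17.1453416 nm / 6
r_18 = 2.857557 nm

The electron orbits at approximately 2.857557 nm from the nucleus.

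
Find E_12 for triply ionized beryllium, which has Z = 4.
-1.512 eV

For hydrogen-like ions, the energy levels scale with Z²:
E_n = -13.6057 Z² / n² eV

For Be³⁺ (Z = 4) at n = 12:
E_12 = -13.6057 × 4² / 12²
E_12 = -13.6057 × 16 / 144
E_12 = -217.6912 / 144
E_12 = -1.512 eV

The energy is 16 times more negative than hydrogen at the same n due to the stronger nuclear charge.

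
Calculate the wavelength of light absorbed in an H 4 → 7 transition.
2164.945 nm

First, find the transition energy using E_n = -13.6057 / n² eV:
E_4 = -13.6057 / 4² = -0.850356250 eV
E_7 = -13.6057 / 7² = -0.277667347 eV

Photon energy: |ΔE| = |E_7 - E_4| = 0.572688903 eV

Convert to wavelength using E = hc/λ with hc = 1239.84 eV·nm:
λ = hc/E = 1239.84 eV·nm / 0.572688903 eV
λ = 2164.945 nm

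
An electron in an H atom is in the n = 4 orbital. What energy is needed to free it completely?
0.85 eV

The ionization energy is the energy needed to remove the electron completely (n → ∞).

For hydrogen, E_n = -13.6057 eV / n².

At n = 4: E_4 = -13.6057 / 4² = -0.85036 eV
At n = ∞: E_∞ = 0 eV

Ionization energy = E_∞ - E_4 = 0 - (-0.85036) = 0.85036 eV
Ionization energy ≈ 0.85 eV

This is also called the binding energy of the electron in state n = 4.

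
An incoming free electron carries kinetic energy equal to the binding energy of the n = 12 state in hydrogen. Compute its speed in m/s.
1.8231e+05 m/s (or 0.061% of c)

The binding energy at n = 12 for hydrogen is:
E_12 = -13.6057/12² = -0.094484028 eV
|E_12| = 0.094484028 eV

Convert to Joules:
KE = 0.094484028 eV × (1.602177 × 10⁻¹⁹ J/eV) = 1.513801e-20 J

Using KE = ½mv²:
v = √(2·KE/m_e)
v = √(2 × 1.513801e-20 J / 9.10938 × 10⁻³¹ kg)
v = 1.8231e+05 m/s

This is approximately 0.061% the speed of light.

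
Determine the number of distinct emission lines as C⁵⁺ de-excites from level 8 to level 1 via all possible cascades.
28

The electron can occupy levels n = 1, 2, ..., 8 during de-excitation — that is m = 8 - 1 + 1 = 8 distinct levels.

The number of distinct spectral lines equals the number of ways to choose 2 of these m levels (each pair gives one possible emission transition):

Number of lines = m(m-1)/2 = 8×7/2 = 28

These correspond to all possible transitions between the 8 levels:
8 → 7, 8 → 6, 8 → 5, 8 → 4, 8 → 3, 8 → 2, 8 → 1, 7 → 6...

Each transition produces a photon with a unique energy (and thus wavelength). This count does not depend on Z.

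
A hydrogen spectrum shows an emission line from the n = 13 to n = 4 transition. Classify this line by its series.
Brackett series

The spectral series in hydrogen are named based on the final (lower) energy level:
- Lyman series: n_final = 1 (ultraviolet)
- Balmer series: n_final = 2 (visible/near-UV)
- Paschen series: n_final = 3 (infrared)
- Brackett series: n_final = 4 (infrared)
- Pfund series: n_final = 5 (far infrared)

Since this transition ends at n = 4, it belongs to the Brackett series.

For reference, this 13 → 4 line has photon energy
ΔE = 13.6057 eV × (1/4² - 1/13²) = 0.76984914941 eV,
corresponding to wavelength λ = hc/ΔE = 1239.84 eV·nm / 0.76984914941 eV = 1610.49733 nm in the infrared region.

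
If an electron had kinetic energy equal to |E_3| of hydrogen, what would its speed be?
7.2923e+05 m/s (or 0.24% of c)

The binding energy at n = 3 for hydrogen is:
E_3 = -13.6057/3² = -1.5117444 eV
|E_3| = 1.5117444 eV

Convert to Joules:
KE = 1.5117444 eV × (1.602177 × 10⁻¹⁹ J/eV) = 2.422082e-19 J

Using KE = ½mv²:
v = √(2·KE/m_e)
v = √(2 × 2.422082e-19 J / 9.10938 × 10⁻³¹ kg)
v = 7.2923e+05 m/s

This is approximately 0.24% the speed of light.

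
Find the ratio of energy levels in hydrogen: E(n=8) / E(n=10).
1.5625

Using E_n = -13.6057 Z² / n² eV with Z = 1:

E_8 = -13.6057 / 8² = -13.6057 / 64 = -0.212589063 eV
E_10 = -13.6057 / 10² = -13.6057 / 100 = -0.136057000 eV

The ratio is:
E_8/E_10 = (-0.212589063) / (-0.136057000)
E_8/E_10 = (-13.6057/64) / (-13.6057/100)
E_8/E_10 = 100/64
E_8/E_10 = 1.5625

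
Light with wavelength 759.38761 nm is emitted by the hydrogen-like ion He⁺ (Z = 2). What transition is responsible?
n = 10 → n = 5

First, find the photon energy from the wavelength (hc = 1239.84 eV·nm):
E = hc/λ = 1239.84 eV·nm / 759.38761 nm = 1.6326840 eV

The energy levels of He⁺ satisfy E_n = -13.6057 × 2² / n² eV, so an emission n_i → n_f releases
ΔE = 13.6057 × 2² × (1/n_f² − 1/n_i²) eV.

Setting ΔE equal to the photon energy:
1/n_f² − 1/n_i² = 1.6326840 / (13.6057 × 2²) = 0.030000000

Since 1/n_i² must be positive, we need 1/n_f² > 0.030000000, i.e. n_f ≤ 5. For each allowed n_f, solve n_i = (1/n_f² − 0.030000000)^(−1/2) and check whether it is a whole number:
  n_f = 1: 1/n_i² = 1.000000000 − 0.030000000 = 0.970000000 → n_i = 1.015  (not an integer) ✗
  n_f = 2: 1/n_i² = 0.250000000 − 0.030000000 = 0.220000000 → n_i = 2.132  (not an integer) ✗
  n_f = 3: 1/n_i² = 0.111111111 − 0.030000000 = 0.081111111 → n_i = 3.511  (not an integer) ✗
  n_f = 4: 1/n_i² = 0.062500000 − 0.030000000 = 0.032500000 → n_i = 5.547  (not an integer) ✗
  n_f = 5: 1/n_i² = 0.040000000 − 0.030000000 = 0.010000000 → n_i = 10.000  → integer, n_i = 10 ✓

Only n_f = 5 gives an integer upper level, n_i = 10.

The transition is from n = 10 to n = 5 (emission).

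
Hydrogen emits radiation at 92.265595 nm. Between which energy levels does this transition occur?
n = 9 → n = 1

First, find the photon energy from the wavelength (hc = 1239.84 eV·nm):
E = hc/λ = 1239.84 eV·nm / 92.265595 nm = 13.437728 eV

The energy levels of hydrogen satisfy E_n = -13.6057 / n² eV, so an emission n_i → n_f releases
ΔE = 13.6057 × (1/n_f² − 1/n_i²) eV.

Setting ΔE equal to the photon energy:
1/n_f² − 1/n_i² = 13.437728 / 13.6057 = 0.98765429

Since 1/n_i² must be positive, we need 1/n_f² > 0.98765429, i.e. n_f ≤ 1. For each allowed n_f, solve n_i = (1/n_f² − 0.98765429)^(−1/2) and check whether it is a whole number:
  n_f = 1: 1/n_i² = 1.00000000 − 0.98765429 = 0.01234571 → n_i = 9.000  → integer, n_i = 9 ✓

Only n_f = 1 gives an integer upper level, n_i = 9.

The transition is from n = 9 to n = 1 (emission).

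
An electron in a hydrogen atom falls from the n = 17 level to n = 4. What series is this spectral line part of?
Brackett series

The spectral series in hydrogen are named based on the final (lower) energy level:
- Lyman series: n_final = 1 (ultraviolet)
- Balmer series: n_final = 2 (visible/near-UV)
- Paschen series: n_final = 3 (infrared)
- Brackett series: n_final = 4 (infrared)
- Pfund series: n_final = 5 (far infrared)

Since this transition ends at n = 4, it belongs to the Brackett series.

For reference, this 17 → 4 line has photon energy
ΔE = 13.6057 eV × (1/4² - 1/17²) = 0.803277703 eV,
corresponding to wavelength λ = hc/ΔE = 1239.84 eV·nm / 0.803277703 eV = 1543.476 nm in the infrared region.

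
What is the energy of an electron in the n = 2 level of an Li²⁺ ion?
-30.61 eV

For hydrogen-like ions, the energy levels scale with Z²:
E_n = -13.6057 Z² / n² eV

For Li²⁺ (Z = 3) at n = 2:
E_2 = -13.6057 × 3² / 2²
E_2 = -13.6057 × 9 / 4
E_2 = -122.4513 / 4
E_2 = -30.61 eV

The energy is 9 times more negative than hydrogen at the same n due to the stronger nuclear charge.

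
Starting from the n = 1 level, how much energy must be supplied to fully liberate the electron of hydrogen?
13.606 eV

The ionization energy is the energy needed to remove the electron completely (n → ∞).

For hydrogen, E_n = -13.6057 eV / n².

At n = 1: E_1 = -13.6057 / 1² = -13.605700 eV
At n = ∞: E_∞ = 0 eV

Ionization energy = E_∞ - E_1 = 0 - (-13.605700) = 13.605700 eV
Ionization energy ≈ 13.606 eV

This is also called the binding energy of the electron in state n = 1.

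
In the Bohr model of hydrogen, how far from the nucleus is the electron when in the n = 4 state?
0.8467 nm (or 8.4668 Å)

The Bohr radius formula is:
r_n = n² a₀ / Z

where a₀ = 0.0529177 nm is the Bohr radius.

For H (Z = 1) at n = 4:
r_4 = 4² × 0.0529177 nm / 1
r_4 = 16 × 0.0529177 nm / 1
r_4 = 0.84668 nm / 1
r_4 = 0.8467 nm

The electron orbits at approximately 0.8467 nm from the nucleus.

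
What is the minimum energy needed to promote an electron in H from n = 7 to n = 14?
0.20825 eV

The energy levels of a hydrogen-like atom are E_n = -13.6057 eV / n².

Energy at n = 7: E_7 = -13.6057 / 7² = -0.27766735 eV
Energy at n = 14: E_14 = -13.6057 / 14² = -0.06941684 eV

The excitation energy is the difference:
ΔE = E_14 - E_7
ΔE = -0.06941684 - (-0.27766735)
ΔE = 0.20825 eV

Since this is positive, energy must be absorbed (photon absorption).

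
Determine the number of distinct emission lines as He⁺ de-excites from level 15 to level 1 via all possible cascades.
105

The electron can occupy levels n = 1, 2, ..., 15 during de-excitation — that is m = 15 - 1 + 1 = 15 distinct levels.

The number of distinct spectral lines equals the number of ways to choose 2 of these m levels (each pair gives one possible emission transition):

Number of lines = m(m-1)/2 = 15×14/2 = 105

These correspond to all possible transitions between the 15 levels:
15 → 14, 15 → 13, 15 → 12, 15 → 11, 15 → 10, 15 → 9, 15 → 8, 15 → 7...

Each transition produces a photon with a unique energy (and thus wavelength). This count does not depend on Z.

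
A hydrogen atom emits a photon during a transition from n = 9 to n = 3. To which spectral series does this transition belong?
Paschen series

The spectral series in hydrogen are named based on the final (lower) energy level:
- Lyman series: n_final = 1 (ultraviolet)
- Balmer series: n_final = 2 (visible/near-UV)
- Paschen series: n_final = 3 (infrared)
- Brackett series: n_final = 4 (infrared)
- Pfund series: n_final = 5 (far infrared)

Since this transition ends at n = 3, it belongs to the Paschen series.

For reference, this 9 → 3 line has photon energy
ΔE = 13.6057 eV × (1/3² - 1/9²) = 1.343773 eV,
corresponding to wavelength λ = hc/ΔE = 1239.84 eV·nm / 1.343773 eV = 922.66 nm in the infrared region.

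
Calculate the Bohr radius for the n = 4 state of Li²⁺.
0.28223 nm (or 2.82228 Å)

The Bohr radius formula is:
r_n = n² a₀ / Z

where a₀ = 0.05291772 nm is the Bohr radius.

For Li²⁺ (Z = 3) at n = 4:
r_4 = 4² × 0.05291772 nm / 3
r_4 = 16 × 0.05291772 nm / 3
r_4 = 0.846684 nm / 3
r_4 = 0.28223 nm

The electron orbits at approximately 0.28223 nm from the nucleus.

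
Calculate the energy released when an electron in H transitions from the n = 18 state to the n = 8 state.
0.170596 eV

The energy levels are E_n = -13.6057 eV / n².

Energy at n = 18: E_18 = -13.6057 / 18² = -0.041992901 eV
Energy at n = 8: E_8 = -13.6057 / 8² = -0.212589063 eV

For emission (electron falling to lower state), the photon energy is:
E_photon = E_18 - E_8 = |-0.041992901 - (-0.212589063)|
E_photon = 0.170596 eV

This energy is carried away by the emitted photon.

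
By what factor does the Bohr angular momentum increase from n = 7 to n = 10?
1.43

In the Bohr model, L_n = nℏ, so the ratio is purely the ratio of quantum numbers:

L_10/L_7 = 10ℏ / 7ℏ = 10/7 = 1.43

The angular momentum scales linearly with n.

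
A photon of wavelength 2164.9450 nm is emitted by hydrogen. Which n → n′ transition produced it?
n = 7 → n = 4

First, find the photon energy from the wavelength (hc = 1239.84 eV·nm):
E = hc/λ = 1239.84 eV·nm / 2164.9450 nm = 0.57268891 eV

The energy levels of hydrogen satisfy E_n = -13.6057 / n² eV, so an emission n_i → n_f releases
ΔE = 13.6057 × (1/n_f² − 1/n_i²) eV.

Setting ΔE equal to the photon energy:
1/n_f² − 1/n_i² = 0.57268891 / 13.6057 = 0.042091837

Since 1/n_i² must be positive, we need 1/n_f² > 0.042091837, i.e. n_f ≤ 4. For each allowed n_f, solve n_i = (1/n_f² − 0.042091837)^(−1/2) and check whether it is a whole number:
  n_f = 1: 1/n_i² = 1.000000000 − 0.042091837 = 0.957908163 → n_i = 1.022  (not an integer) ✗
  n_f = 2: 1/n_i² = 0.250000000 − 0.042091837 = 0.207908163 → n_i = 2.193  (not an integer) ✗
  n_f = 3: 1/n_i² = 0.111111111 − 0.042091837 = 0.069019274 → n_i = 3.806  (not an integer) ✗
  n_f = 4: 1/n_i² = 0.062500000 − 0.042091837 = 0.020408163 → n_i = 7.000  → integer, n_i = 7 ✓

Only n_f = 4 gives an integer upper level, n_i = 7.

The transition is from n = 7 to n = 4 (emission).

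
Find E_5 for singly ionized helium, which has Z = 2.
-2.176912 eV

For hydrogen-like ions, the energy levels scale with Z²:
E_n = -13.6057 Z² / n² eV

For He⁺ (Z = 2) at n = 5:
E_5 = -13.6057 × 2² / 5²
E_5 = -13.6057 × 4 / 25
E_5 = -54.4228 / 25
E_5 = -2.176912 eV

The energy is 4 times more negative than hydrogen at the same n due to the stronger nuclear charge.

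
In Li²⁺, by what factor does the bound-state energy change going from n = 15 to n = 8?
3.515625

Using E_n = -13.6057 Z² / n² eV with Z = 3:

E_8 = -13.6057 × 3² / 8² = -122.4513 / 64 = -1.9133015625 eV
E_15 = -13.6057 × 3² / 15² = -122.4513 / 225 = -0.5442280000 eV

The ratio is:
E_8/E_15 = (-1.9133015625) / (-0.5442280000)
E_8/E_15 = (-122.4513/64) / (-122.4513/225)
E_8/E_15 = 225/64
E_8/E_15 = 3.515625
(Note: the Z² factors cancel in the ratio.)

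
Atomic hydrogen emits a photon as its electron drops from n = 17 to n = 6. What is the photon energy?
0.33 eV

The energy levels are E_n = -13.6057 eV / n².

Energy at n = 17: E_17 = -13.6057 / 17² = -0.04708 eV
Energy at n = 6: E_6 = -13.6057 / 6² = -0.37794 eV

For emission (electron falling to lower state), the photon energy is:
E_photon = E_17 - E_6 = |-0.04708 - (-0.37794)|
E_photon = 0.33 eV

This energy is carried away by the emitted photon.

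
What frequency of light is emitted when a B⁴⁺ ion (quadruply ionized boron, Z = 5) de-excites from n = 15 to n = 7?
1.31295e+15 Hz

First, find the transition energy:
E_15 = -13.6057 × 5² / 15² = -1.51174444 eV
E_7 = -13.6057 × 5² / 7² = -6.94168367 eV
|ΔE| = |E_7 - E_15| = 5.42993923 eV

Convert to Joules: E = 5.42993923 eV × (1.602177 × 10⁻¹⁹ J/eV) = 8.6997237e-19 J

Using E = hf:
f = E/h = 8.6997237e-19 J / (6.62607 × 10⁻³⁴ J·s)
f = 1.31295e+15 Hz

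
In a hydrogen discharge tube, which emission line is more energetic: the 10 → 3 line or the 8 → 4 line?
10 → 3

Calculate the energy for each transition:

Transition 10 → 3:
ΔE₁ = |E_3 - E_10| = |-13.6057/3² - (-13.6057/10²)|
ΔE₁ = |-1.51174444444 - (-0.13605700000)| = 1.37568744 eV

Transition 8 → 4:
ΔE₂ = |E_4 - E_8| = |-13.6057/4² - (-13.6057/8²)|
ΔE₂ = |-0.85035625000 - (-0.21258906250)| = 0.63776719 eV

Since 1.37568744 eV > 0.63776719 eV, the transition 10 → 3 emits the more energetic photon.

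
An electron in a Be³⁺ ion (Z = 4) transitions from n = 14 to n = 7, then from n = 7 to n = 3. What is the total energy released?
23.07724 eV

The energy levels of Be³⁺ are E_n = -13.6057 × 4² / n² eV.

First transition (14 → 7):
ΔE₁ = |E_7 - E_14|
ΔE₁ = |-4.44267755102 - (-1.11066938776)| = 3.33200816 eV

Second transition (7 → 3):
ΔE₂ = |E_3 - E_7|
ΔE₂ = |-24.18791111111 - (-4.44267755102)| = 19.74523356 eV

Total energy released:
E_total = ΔE₁ + ΔE₂ = 3.33200816 + 19.74523356 = 23.07724 eV

Note: This equals the direct transition 14 → 3: 23.07724 eV ✓
Energy is conserved regardless of the path taken.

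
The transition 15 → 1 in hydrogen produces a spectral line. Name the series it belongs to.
Lyman series

The spectral series in hydrogen are named based on the final (lower) energy level:
- Lyman series: n_final = 1 (ultraviolet)
- Balmer series: n_final = 2 (visible/near-UV)
- Paschen series: n_final = 3 (infrared)
- Brackett series: n_final = 4 (infrared)
- Pfund series: n_final = 5 (far infrared)

Since this transition ends at n = 1, it belongs to the Lyman series.

For reference, this 15 → 1 line has photon energy
ΔE = 13.6057 eV × (1/1² - 1/15²) = 13.54523022 eV,
corresponding to wavelength λ = hc/ΔE = 1239.84 eV·nm / 13.54523022 eV = 91.533328 nm in the ultraviolet region.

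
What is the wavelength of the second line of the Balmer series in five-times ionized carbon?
13.500 nm

The lines of a series are numbered from the longest wavelength (smallest ΔE) outward; the second line is the transition from n = n_f + 2 to n_f.
The Balmer series has all transitions ending at n_f = 2.

For C⁵⁺ (Z = 6), the second line (β-line) is the jump from n = 4 to n = 2:
E_4 = -13.6057 × 6² / 4² = -30.61283 eV
E_2 = -13.6057 × 6² / 2² = -122.45130 eV
ΔE = E_4 - E_2 = 91.83847 eV

λ = hc/E = 1239.84 eV·nm / 91.83847 eV
λ = 13.500 nm

This is the β-line of the Balmer series in C⁵⁺.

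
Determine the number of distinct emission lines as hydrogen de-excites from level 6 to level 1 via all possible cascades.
15

The electron can occupy levels n = 1, 2, ..., 6 during de-excitation — that is m = 6 - 1 + 1 = 6 distinct levels.

The number of distinct spectral lines equals the number of ways to choose 2 of these m levels (each pair gives one possible emission transition):

Number of lines = m(m-1)/2 = 6×5/2 = 15

These correspond to all possible transitions between the 6 levels:
6 → 5, 6 → 4, 6 → 3, 6 → 2, 6 → 1, 5 → 4, 5 → 3, 5 → 2...

Each transition produces a photon with a unique energy (and thus wavelength). This count does not depend on Z.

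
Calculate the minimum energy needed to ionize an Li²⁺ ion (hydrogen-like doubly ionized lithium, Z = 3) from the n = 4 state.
7.65321 eV

The ionization energy is the energy needed to remove the electron completely (n → ∞).

For a hydrogen-like ion with Z = 3, E_n = -13.6057 Z² / n² eV.

At n = 4: E_4 = -13.6057 × 3² / 4² = -7.65320625 eV
At n = ∞: E_∞ = 0 eV

Ionization energy = E_∞ - E_4 = 0 - (-7.65320625) = 7.65320625 eV
Ionization energy ≈ 7.65321 eV

This is also called the binding energy of the electron in state n = 4.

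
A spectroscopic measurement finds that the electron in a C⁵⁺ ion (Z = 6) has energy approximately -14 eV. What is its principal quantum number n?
n = 6

The exact energy levels follow E_n = -13.6057 Z² / n² eV with Z = 6.

The measured value (-14 eV) is reported to only 2 significant figures, so we must test candidate n values and see which one matches to that precision.

Candidate energies:
  n = 4:  E = -13.6057 × 6² / 4² = -30.61283 eV
  n = 5:  E = -13.6057 × 6² / 5² = -19.59221 eV
  n = 6:  E = -13.6057 × 6² / 6² = -13.60570 eV  ← matches
  n = 7:  E = -13.6057 × 6² / 7² = -9.99602 eV
  n = 8:  E = -13.6057 × 6² / 8² = -7.65321 eV

Checking against the measurement of -14 eV (2 sig figs), only n = 6 agrees:
E_6 = -13.60570 eV, which rounds to -14 eV ✓

Therefore n = 6.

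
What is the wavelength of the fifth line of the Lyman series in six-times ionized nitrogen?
1.912860 nm

The lines of a series are numbered from the longest wavelength (smallest ΔE) outward; the fifth line is the transition from n = n_f + 5 to n_f.
The Lyman series has all transitions ending at n_f = 1.

For N⁶⁺ (Z = 7), the fifth line (ε-line) is the jump from n = 6 to n = 1:
E_6 = -13.6057 × 7² / 6² = -18.51886944 eV
E_1 = -13.6057 × 7² / 1² = -666.67930000 eV
ΔE = E_6 - E_1 = 648.16043056 eV

λ = hc/E = 1239.84 eV·nm / 648.16043056 eV
λ = 1.912860 nm

This is the ε-line of the Lyman series in N⁶⁺.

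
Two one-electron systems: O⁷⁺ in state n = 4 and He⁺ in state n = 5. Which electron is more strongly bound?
O⁷⁺ at n = 4 (E = -54.4228 eV)

Using E_n = -13.6057 Z² / n² eV:

O⁷⁺ (Z = 8) at n = 4:
E = -13.6057 × 8² / 4² = -13.6057 × 64 / 16 = -54.4228000 eV

He⁺ (Z = 2) at n = 5:
E = -13.6057 × 2² / 5² = -13.6057 × 4 / 25 = -2.1769120 eV

Since -54.4228000 eV < -2.1769120 eV,
O⁷⁺ at n = 4 is more tightly bound (requires more energy to ionize).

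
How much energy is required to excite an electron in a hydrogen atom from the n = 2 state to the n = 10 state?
3.2654 eV

The energy levels of a hydrogen-like atom are E_n = -13.6057 eV / n².

Energy at n = 2: E_2 = -13.6057 / 2² = -3.4014250 eV
Energy at n = 10: E_10 = -13.6057 / 10² = -0.1360570 eV

The excitation energy is the difference:
ΔE = E_10 - E_2
ΔE = -0.1360570 - (-3.4014250)
ΔE = 3.2654 eV

Since this is positive, energy must be absorbed (photon absorption).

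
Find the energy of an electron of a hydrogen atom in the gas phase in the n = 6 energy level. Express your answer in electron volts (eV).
-0.378 eV

The energy levels of a hydrogen-like atom are given by:
E_n = -13.6057 eV / n²

For n = 6:
E_6 = -13.6057 eV / 6²
E_6 = -13.6057 eV / 36
E_6 = -0.378 eV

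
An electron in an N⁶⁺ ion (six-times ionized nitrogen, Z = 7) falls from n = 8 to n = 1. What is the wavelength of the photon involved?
1.89 nm

First, find the transition energy using E_n = -13.6057 Z² / n² eV:
E_8 = -13.6057 × 7² / 8² = -10.4169 eV
E_1 = -13.6057 × 7² / 1² = -666.6793 eV

Photon energy: |ΔE| = |E_1 - E_8| = 656.2624 eV

Convert to wavelength using E = hc/λ with hc = 1239.84 eV·nm:
λ = hc/E = 1239.84 eV·nm / 656.2624 eV
λ = 1.89 nm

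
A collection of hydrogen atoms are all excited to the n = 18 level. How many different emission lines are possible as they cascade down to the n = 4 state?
105

The electron can occupy levels n = 4, 5, ..., 18 during de-excitation — that is m = 18 - 4 + 1 = 15 distinct levels.

The number of distinct spectral lines equals the number of ways to choose 2 of these m levels (each pair gives one possible emission transition):

Number of lines = m(m-1)/2 = 15×14/2 = 105

These correspond to all possible transitions between the 15 levels:
18 → 17, 18 → 16, 18 → 15, 18 → 14, 18 → 13, 18 → 12, 18 → 11, 18 → 10...

Each transition produces a photon with a unique energy (and thus wavelength). This count does not depend on Z.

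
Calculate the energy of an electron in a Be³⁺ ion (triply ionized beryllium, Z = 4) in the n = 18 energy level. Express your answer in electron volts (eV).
-0.672 eV

The energy levels of a hydrogen-like atom are given by:
E_n = -13.6057 Z² / n² eV  (with Z = 4 for Be³⁺)

For n = 18:
E_18 = -13.6057 × 4² / 18²
E_18 = -13.6057 × 16 / 324
E_18 = -0.672 eV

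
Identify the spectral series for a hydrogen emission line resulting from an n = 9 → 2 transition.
Balmer series

The spectral series in hydrogen are named based on the final (lower) energy level:
- Lyman series: n_final = 1 (ultraviolet)
- Balmer series: n_final = 2 (visible/near-UV)
- Paschen series: n_final = 3 (infrared)
- Brackett series: n_final = 4 (infrared)
- Pfund series: n_final = 5 (far infrared)

Since this transition ends at n = 2, it belongs to the Balmer series.

For reference, this 9 → 2 line has photon energy
ΔE = 13.6057 eV × (1/2² - 1/9²) = 3.2334534 eV,
corresponding to wavelength λ = hc/ΔE = 1239.84 eV·nm / 3.2334534 eV = 383.441 nm in the visible/near-UV region.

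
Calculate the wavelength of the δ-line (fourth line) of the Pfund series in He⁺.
823.79995 nm

The lines of a series are numbered from the longest wavelength (smallest ΔE) outward; the fourth line is the transition from n = n_f + 4 to n_f.
The Pfund series has all transitions ending at n_f = 5.

For He⁺ (Z = 2), the fourth line (δ-line) is the jump from n = 9 to n = 5:
E_9 = -13.6057 × 2² / 9² = -0.671886420 eV
E_5 = -13.6057 × 2² / 5² = -2.176912000 eV
ΔE = E_9 - E_5 = 1.505025580 eV

λ = hc/E = 1239.84 eV·nm / 1.505025580 eV
λ = 823.79995 nm

This is the δ-line of the Pfund series in He⁺.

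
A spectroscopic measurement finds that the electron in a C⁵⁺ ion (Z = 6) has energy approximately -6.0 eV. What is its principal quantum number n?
n = 9

The exact energy levels follow E_n = -13.6057 Z² / n² eV with Z = 6.

The measured value (-6.0 eV) is reported to only 2 significant figures, so we must test candidate n values and see which one matches to that precision.

Candidate energies:
  n = 7:  E = -13.6057 × 6² / 7² = -9.99602 eV
  n = 8:  E = -13.6057 × 6² / 8² = -7.65321 eV
  n = 9:  E = -13.6057 × 6² / 9² = -6.04698 eV  ← matches
  n = 10:  E = -13.6057 × 6² / 10² = -4.89805 eV
  n = 11:  E = -13.6057 × 6² / 11² = -4.04798 eV

Checking against the measurement of -6.0 eV (2 sig figs), only n = 9 agrees:
E_9 = -6.04698 eV, which rounds to -6.0 eV ✓

Therefore n = 9.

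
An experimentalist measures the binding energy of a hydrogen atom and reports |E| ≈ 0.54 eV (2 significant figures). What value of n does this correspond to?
n = 5

The exact energy levels follow E_n = -13.6057 eV / n².

The measured value (-0.54 eV) is reported to only 2 significant figures, so we must test candidate n values and see which one matches to that precision.

Candidate energies:
  n = 3:  E = -13.6057/3² = -1.51174 eV
  n = 4:  E = -13.6057/4² = -0.85036 eV
  n = 5:  E = -13.6057/5² = -0.54423 eV  ← matches
  n = 6:  E = -13.6057/6² = -0.37794 eV
  n = 7:  E = -13.6057/7² = -0.27767 eV

Checking against the measurement of -0.54 eV (2 sig figs), only n = 5 agrees:
E_5 = -0.54423 eV, which rounds to -0.54 eV ✓

Therefore n = 5.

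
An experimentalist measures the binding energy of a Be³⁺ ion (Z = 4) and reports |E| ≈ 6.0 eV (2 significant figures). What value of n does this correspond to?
n = 6

The exact energy levels follow E_n = -13.6057 Z² / n² eV with Z = 4.

The measured value (-6.0 eV) is reported to only 2 significant figures, so we must test candidate n values and see which one matches to that precision.

Candidate energies:
  n = 4:  E = -13.6057 × 4² / 4² = -13.60570 eV
  n = 5:  E = -13.6057 × 4² / 5² = -8.70765 eV
  n = 6:  E = -13.6057 × 4² / 6² = -6.04698 eV  ← matches
  n = 7:  E = -13.6057 × 4² / 7² = -4.44268 eV
  n = 8:  E = -13.6057 × 4² / 8² = -3.40143 eV

Checking against the measurement of -6.0 eV (2 sig figs), only n = 6 agrees:
E_6 = -6.04698 eV, which rounds to -6.0 eV ✓

Therefore n = 6.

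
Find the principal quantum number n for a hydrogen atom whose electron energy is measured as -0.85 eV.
n = 4

The exact energy levels follow E_n = -13.6057 eV / n².

The measured value (-0.85 eV) is reported to only 2 significant figures, so we must test candidate n values and see which one matches to that precision.

Candidate energies:
  n = 2:  E = -13.6057/2² = -3.401425 eV
  n = 3:  E = -13.6057/3² = -1.511744 eV
  n = 4:  E = -13.6057/4² = -0.850356 eV  ← matches
  n = 5:  E = -13.6057/5² = -0.544228 eV
  n = 6:  E = -13.6057/6² = -0.377936 eV

Checking against the measurement of -0.85 eV (2 sig figs), only n = 4 agrees:
E_4 = -0.850356 eV, which rounds to -0.85 eV ✓

Therefore n = 4.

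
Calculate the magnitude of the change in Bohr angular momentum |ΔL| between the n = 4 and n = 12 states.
8.43657e-34 J·s (or 8ℏ)

In the Bohr model, L_n = nℏ where ℏ = 1.0545718e-34 J·s.

L_12 = 12ℏ = 1.2654862e-33 J·s
L_4 = 4ℏ = 4.2182872e-34 J·s

ΔL = L_12 - L_4 = (12 - 4)ℏ = 8ℏ
ΔL = 8 × 1.0545718e-34 J·s = 8.43657e-34 J·s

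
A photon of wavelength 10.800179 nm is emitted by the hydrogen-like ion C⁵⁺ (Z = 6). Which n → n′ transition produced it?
n = 8 → n = 2

First, find the photon energy from the wavelength (hc = 1239.84 eV·nm):
E = hc/λ = 1239.84 eV·nm / 10.800179 nm = 114.79810 eV

The energy levels of C⁵⁺ satisfy E_n = -13.6057 × 6² / n² eV, so an emission n_i → n_f releases
ΔE = 13.6057 × 6² × (1/n_f² − 1/n_i²) eV.

Setting ΔE equal to the photon energy:
1/n_f² − 1/n_i² = 114.79810 / (13.6057 × 6²) = 0.23437501

Since 1/n_i² must be positive, we need 1/n_f² > 0.23437501, i.e. n_f ≤ 2. For each allowed n_f, solve n_i = (1/n_f² − 0.23437501)^(−1/2) and check whether it is a whole number:
  n_f = 1: 1/n_i² = 1.00000000 − 0.23437501 = 0.76562499 → n_i = 1.143  (not an integer) ✗
  n_f = 2: 1/n_i² = 0.25000000 − 0.23437501 = 0.01562499 → n_i = 8.000  → integer, n_i = 8 ✓

Only n_f = 2 gives an integer upper level, n_i = 8.

The transition is from n = 8 to n = 2 (emission).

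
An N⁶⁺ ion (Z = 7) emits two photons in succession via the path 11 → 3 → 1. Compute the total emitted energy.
661.169554 eV

The energy levels of N⁶⁺ are E_n = -13.6057 × 7² / n² eV.

First transition (11 → 3):
ΔE₁ = |E_3 - E_11|
ΔE₁ = |-74.075477777778 - (-5.509746280992)| = 68.565731497 eV

Second transition (3 → 1):
ΔE₂ = |E_1 - E_3|
ΔE₂ = |-666.679300000000 - (-74.075477777778)| = 592.603822222 eV

Total energy released:
E_total = ΔE₁ + ΔE₂ = 68.565731497 + 592.603822222 = 661.169554 eV

Note: This equals the direct transition 11 → 1: 661.169554 eV ✓
Energy is conserved regardless of the path taken.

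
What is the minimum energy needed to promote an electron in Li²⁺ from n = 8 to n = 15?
1.369 eV

The energy levels of a hydrogen-like atom are E_n = -13.6057 Z² eV / n².

Energy at n = 8: E_8 = -13.6057 × 3² / 8² = -1.913302 eV
Energy at n = 15: E_15 = -13.6057 × 3² / 15² = -0.544228 eV

The excitation energy is the difference:
ΔE = E_15 - E_8
ΔE = -0.544228 - (-1.913302)
ΔE = 1.369 eV

Since this is positive, energy must be absorbed (photon absorption).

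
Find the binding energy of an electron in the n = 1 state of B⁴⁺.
340.1425 eV

The ionization energy is the energy needed to remove the electron completely (n → ∞).

For a hydrogen-like ion with Z = 5, E_n = -13.6057 Z² / n² eV.

At n = 1: E_1 = -13.6057 × 5² / 1² = -340.1425000 eV
At n = ∞: E_∞ = 0 eV

Ionization energy = E_∞ - E_1 = 0 - (-340.1425000) = 340.1425000 eV
Ionization energy ≈ 340.1425 eV

This is also called the binding energy of the electron in state n = 1.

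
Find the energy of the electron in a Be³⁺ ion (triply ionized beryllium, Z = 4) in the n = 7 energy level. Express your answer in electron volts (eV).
-4.44268 eV

The energy levels of a hydrogen-like atom are given by:
E_n = -13.6057 Z² / n² eV  (with Z = 4 for Be³⁺)

For n = 7:
E_7 = -13.6057 × 4² / 7²
E_7 = -13.6057 × 16 / 49
E_7 = -4.44268 eV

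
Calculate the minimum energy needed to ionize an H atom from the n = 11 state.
0.1124 eV

The ionization energy is the energy needed to remove the electron completely (n → ∞).

For hydrogen, E_n = -13.6057 eV / n².

At n = 11: E_11 = -13.6057 / 11² = -0.1124438 eV
At n = ∞: E_∞ = 0 eV

Ionization energy = E_∞ - E_11 = 0 - (-0.1124438) = 0.1124438 eV
Ionization energy ≈ 0.1124 eV

This is also called the binding energy of the electron in state n = 11.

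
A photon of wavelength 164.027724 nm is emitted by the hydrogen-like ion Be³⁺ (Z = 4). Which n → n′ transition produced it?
n = 6 → n = 4

First, find the photon energy from the wavelength (hc = 1239.84 eV·nm):
E = hc/λ = 1239.84 eV·nm / 164.027724 nm = 7.5587222 eV

The energy levels of Be³⁺ satisfy E_n = -13.6057 × 4² / n² eV, so an emission n_i → n_f releases
ΔE = 13.6057 × 4² × (1/n_f² − 1/n_i²) eV.

Setting ΔE equal to the photon energy:
1/n_f² − 1/n_i² = 7.5587222 / (13.6057 × 4²) = 0.034722222

Since 1/n_i² must be positive, we need 1/n_f² > 0.034722222, i.e. n_f ≤ 5. For each allowed n_f, solve n_i = (1/n_f² − 0.034722222)^(−1/2) and check whether it is a whole number:
  n_f = 1: 1/n_i² = 1.000000000 − 0.034722222 = 0.965277778 → n_i = 1.018  (not an integer) ✗
  n_f = 2: 1/n_i² = 0.250000000 − 0.034722222 = 0.215277778 → n_i = 2.155  (not an integer) ✗
  n_f = 3: 1/n_i² = 0.111111111 − 0.034722222 = 0.076388889 → n_i = 3.618  (not an integer) ✗
  n_f = 4: 1/n_i² = 0.062500000 − 0.034722222 = 0.027777778 → n_i = 6.000  → integer, n_i = 6 ✓
  n_f = 5: 1/n_i² = 0.040000000 − 0.034722222 = 0.005277778 → n_i = 13.765  (not an integer) ✗

Only n_f = 4 gives an integer upper level, n_i = 6.

The transition is from n = 6 to n = 4 (emission).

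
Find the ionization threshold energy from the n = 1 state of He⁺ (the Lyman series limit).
54.422800 eV

The series limit corresponds to the transition from n = ∞ to n = 1.
This is the highest energy (shortest wavelength) transition in the Lyman series.

E_∞ = 0 eV
E_1 = -13.6057 × 2² / 1² = -54.422800 eV

Energy at series limit:
ΔE = E_∞ - E_1 = 0 - (-54.422800) = 54.422800 eV

This energy equals the ionization energy from the n = 1 state of He⁺.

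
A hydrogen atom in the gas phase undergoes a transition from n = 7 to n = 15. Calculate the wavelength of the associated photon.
5708.35 nm

First, find the transition energy using E_n = -13.6057 / n² eV:
E_7 = -13.6057 / 7² = -0.27766735 eV
E_15 = -13.6057 / 15² = -0.06046978 eV

Photon energy: |ΔE| = |E_15 - E_7| = 0.21719757 eV

Convert to wavelength using E = hc/λ with hc = 1239.84 eV·nm:
λ = hc/E = 1239.84 eV·nm / 0.21719757 eV
λ = 5708.35 nm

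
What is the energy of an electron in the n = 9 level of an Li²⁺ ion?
-1.5117 eV

For hydrogen-like ions, the energy levels scale with Z²:
E_n = -13.6057 Z² / n² eV

For Li²⁺ (Z = 3) at n = 9:
E_9 = -13.6057 × 3² / 9²
E_9 = -13.6057 × 9 / 81
E_9 = -122.4513 / 81
E_9 = -1.5117 eV

The energy is 9 times more negative than hydrogen at the same n due to the stronger nuclear charge.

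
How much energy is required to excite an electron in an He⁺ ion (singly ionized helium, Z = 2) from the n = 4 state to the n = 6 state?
1.8897 eV

The energy levels of a hydrogen-like atom are E_n = -13.6057 Z² eV / n².

Energy at n = 4: E_4 = -13.6057 × 2² / 4² = -3.4014250 eV
Energy at n = 6: E_6 = -13.6057 × 2² / 6² = -1.5117444 eV

The excitation energy is the difference:
ΔE = E_6 - E_4
ΔE = -1.5117444 - (-3.4014250)
ΔE = 1.8897 eV

Since this is positive, energy must be absorbed (photon absorption).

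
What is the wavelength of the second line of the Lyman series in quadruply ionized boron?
4.10 nm

The lines of a series are numbered from the longest wavelength (smallest ΔE) outward; the second line is the transition from n = n_f + 2 to n_f.
The Lyman series has all transitions ending at n_f = 1.

For B⁴⁺ (Z = 5), the second line (β-line) is the jump from n = 3 to n = 1:
E_3 = -13.6057 × 5² / 3² = -37.7936 eV
E_1 = -13.6057 × 5² / 1² = -340.1425 eV
ΔE = E_3 - E_1 = 302.3489 eV

λ = hc/E = 1239.84 eV·nm / 302.3489 eV
λ = 4.10 nm

This is the β-line of the Lyman series in B⁴⁺.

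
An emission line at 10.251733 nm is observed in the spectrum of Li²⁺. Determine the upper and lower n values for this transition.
n = 9 → n = 1

First, find the photon energy from the wavelength (hc = 1239.84 eV·nm):
E = hc/λ = 1239.84 eV·nm / 10.251733 nm = 120.93955 eV

The energy levels of Li²⁺ satisfy E_n = -13.6057 × 3² / n² eV, so an emission n_i → n_f releases
ΔE = 13.6057 × 3² × (1/n_f² − 1/n_i²) eV.

Setting ΔE equal to the photon energy:
1/n_f² − 1/n_i² = 120.93955 / (13.6057 × 3²) = 0.98765428

Since 1/n_i² must be positive, we need 1/n_f² > 0.98765428, i.e. n_f ≤ 1. For each allowed n_f, solve n_i = (1/n_f² − 0.98765428)^(−1/2) and check whether it is a whole number:
  n_f = 1: 1/n_i² = 1.00000000 − 0.98765428 = 0.01234572 → n_i = 9.000  → integer, n_i = 9 ✓

Only n_f = 1 gives an integer upper level, n_i = 9.

The transition is from n = 9 to n = 1 (emission).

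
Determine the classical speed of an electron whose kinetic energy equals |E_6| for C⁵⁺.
2.188e+06 m/s (or 0.73% of c)

The binding energy at n = 6 for C⁵⁺ is:
E_6 = -13.6057 × 6²/6² = -13.60570 eV
|E_6| = 13.60570 eV

Convert to Joules:
KE = 13.60570 eV × (1.602177 × 10⁻¹⁹ J/eV) = 2.17987e-18 J

Using KE = ½mv²:
v = √(2·KE/m_e)
v = √(2 × 2.17987e-18 J / 9.10938 × 10⁻³¹ kg)
v = 2.188e+06 m/s

This is approximately 0.73% the speed of light.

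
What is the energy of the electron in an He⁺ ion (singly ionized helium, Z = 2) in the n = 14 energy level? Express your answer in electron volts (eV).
-0.28 eV

The energy levels of a hydrogen-like atom are given by:
E_n = -13.6057 Z² / n² eV  (with Z = 2 for He⁺)

For n = 14:
E_14 = -13.6057 × 2² / 14²
E_14 = -13.6057 × 4 / 196
E_14 = -0.28 eV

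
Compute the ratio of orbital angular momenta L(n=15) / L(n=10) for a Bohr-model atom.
1.50

In the Bohr model, L_n = nℏ, so the ratio is purely the ratio of quantum numbers:

L_15/L_10 = 15ℏ / 10ℏ = 15/10 = 1.50

The angular momentum scales linearly with n.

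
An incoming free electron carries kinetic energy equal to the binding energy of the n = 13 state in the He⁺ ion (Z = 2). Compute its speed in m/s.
3.37e+05 m/s (or 0.11227% of c)

The binding energy at n = 13 for He⁺ is:
E_13 = -13.6057 × 2²/13² = -0.3220284 eV
|E_13| = 0.3220284 eV

Convert to Joules:
KE = 0.3220284 eV × (1.602177 × 10⁻¹⁹ J/eV) = 5.1595e-20 J

Using KE = ½mv²:
v = √(2·KE/m_e)
v = √(2 × 5.1595e-20 J / 9.10938 × 10⁻³¹ kg)
v = 3.37e+05 m/s

This is approximately 0.11227% the speed of light.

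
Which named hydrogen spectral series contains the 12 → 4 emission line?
Brackett series

The spectral series in hydrogen are named based on the final (lower) energy level:
- Lyman series: n_final = 1 (ultraviolet)
- Balmer series: n_final = 2 (visible/near-UV)
- Paschen series: n_final = 3 (infrared)
- Brackett series: n_final = 4 (infrared)
- Pfund series: n_final = 5 (far infrared)

Since this transition ends at n = 4, it belongs to the Brackett series.

For reference, this 12 → 4 line has photon energy
ΔE = 13.6057 eV × (1/4² - 1/12²) = 0.75587222222 eV,
corresponding to wavelength λ = hc/ΔE = 1239.84 eV·nm / 0.75587222222 eV = 1640.27724 nm in the infrared region.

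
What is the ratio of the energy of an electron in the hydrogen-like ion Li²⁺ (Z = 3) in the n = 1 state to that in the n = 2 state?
4.00

Using E_n = -13.6057 Z² / n² eV with Z = 3:

E_1 = -13.6057 × 3² / 1² = -122.4513 / 1 = -122.45130000 eV
E_2 = -13.6057 × 3² / 2² = -122.4513 / 4 = -30.61282500 eV

The ratio is:
E_1/E_2 = (-122.45130000) / (-30.61282500)
E_1/E_2 = (-122.4513/1) / (-122.4513/4)
E_1/E_2 = 4/1
E_1/E_2 = 4.00
(Note: the Z² factors cancel in the ratio.)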